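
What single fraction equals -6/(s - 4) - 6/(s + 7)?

Common denominator (s - 4)(s + 7). Numerator: -6(s + 7) - 6(s - 4) = (-6s - 42) - (6s - 24) = -12s - 18
Result: (-12s - 18)/[(s - 4)(s + 7)]


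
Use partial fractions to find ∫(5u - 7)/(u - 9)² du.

Decompose: P = 5, Q = 5·9 - 7 = 38, so (5u - 7)/(u - 9)² = 5/(u - 9) + 38/(u - 9)². Integrate: ∫ P/(u - 9) du = 5 ln|(u - 9)|; ∫ Q/(u - 9)² du = -38/(u - 9). Sum: 5 ln|(u - 9)| - 38/(u - 9) + C


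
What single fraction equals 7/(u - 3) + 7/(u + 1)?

Common denominator (u - 3)(u + 1). Numerator: 7(u + 1) + 7(u - 3) = (7u + 7) + (7u - 21) = 14u - 14
Result: (14u - 14)/[(u - 3)(u + 1)]


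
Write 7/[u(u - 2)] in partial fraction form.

7/u(u - 2) = P/u + Q/(u - 2). P = 7/(0 - 2) = -7/2, Q = 7/(2 - 0) = 7/2
Result: (-7/2)/u + (7/2)/(u - 2)


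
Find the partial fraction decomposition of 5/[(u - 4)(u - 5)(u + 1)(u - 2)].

Using Heaviside cover-up: (-1/2)/(u - 4) + (5/18)/(u - 5) - (1/18)/(u + 1) + (5/18)/(u - 2)


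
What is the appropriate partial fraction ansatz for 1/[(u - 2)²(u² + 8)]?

Repeated linear + quadratic: A/(u - 2) + B/(u - 2)² + (Cu + D)/(u² + 8)


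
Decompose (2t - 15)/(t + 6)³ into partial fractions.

(2t - 15) = P(t + 6)² + Q(t + 6) + R. At t = -6: R = 2·(-6) - 15 = -27. Coefficients: P = 0, Q = 2
Result: 2/(t + 6)² - 27/(t + 6)³


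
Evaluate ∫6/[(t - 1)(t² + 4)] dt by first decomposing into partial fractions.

Cover-up at t=1: A = 6/(1²+4) = 6/5. Coeff matching: B = -6/5, C = -6/5. Decomposition: (6/5)/(t - 1) - ((6/5)t + 6/5)/(t² + 4). Integrate: linear → ln, quadratic → (1/2)ln + arctan: (6/5) ln|(t - 1)| - (3/5) ln(t² + 4) - (3/5) arctan(t/2) + C


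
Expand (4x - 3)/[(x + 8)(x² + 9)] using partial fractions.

At x=-8: α = (4·(-8) - 3)/((-8)² + 9) = -35/73. β = -α = 35/73, γ = 4 - (-8)·α = 12/73
Result: (-35/73)/(x + 8) + ((35/73)x + 12/73)/(x² + 9)


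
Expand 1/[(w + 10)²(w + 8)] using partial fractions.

Cover-up at w=-8: C = 1/(-8 + 10)² = 1/4. Cover-up at w=-10: B = 1/(-10 + 8) = -1/2. Comparing w² coeff: A = -C = -1/4
Result: (-1/4)/(w + 10) - (1/2)/(w + 10)² + (1/4)/(w + 8)


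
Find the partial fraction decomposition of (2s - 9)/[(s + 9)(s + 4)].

At s=-9: A = (2·(-9) - 9)/(-9 + 4) = 27/5. At s=-4: B = (2·(-4) - 9)/(-4 + 9) = -17/5
Result: (27/5)/(s + 9) - (17/5)/(s + 4)


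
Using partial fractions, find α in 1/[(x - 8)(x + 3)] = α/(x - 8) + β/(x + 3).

Cover-up at x = 8: α = 1/(8 + 3) = 1/11


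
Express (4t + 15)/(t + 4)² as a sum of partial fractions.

(4t + 15) = A(t + 4) + B. At t = -4: B = 4·(-4) + 15 = -1. Coeff of t: A = 4
Result: 4/(t + 4) - 1/(t + 4)²


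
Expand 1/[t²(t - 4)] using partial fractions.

Cover-up at t=4: C = 1/(4 - 0)² = 1/16. Cover-up at t=0: B = 1/(0 - 4) = -1/4. Comparing t² coeff: A = -C = -1/16
Result: (-1/16)/t - (1/4)/t² + (1/16)/(t - 4)


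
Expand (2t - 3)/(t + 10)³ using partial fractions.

(2t - 3) = α(t + 10)² + β(t + 10) + γ. At t = -10: γ = 2·(-10) - 3 = -23. Coefficients: α = 0, β = 2
Result: 2/(t + 10)² - 23/(t + 10)³


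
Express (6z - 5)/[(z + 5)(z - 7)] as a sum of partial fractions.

At z=-5: α = (6·(-5) - 5)/(-5 - 7) = 35/12. At z=7: β = (6·7 - 5)/(7 + 5) = 37/12
Result: (35/12)/(z + 5) + (37/12)/(z - 7)


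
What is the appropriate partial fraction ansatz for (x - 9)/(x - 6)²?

Repeated linear factor: A/(x - 6) + B/(x - 6)²


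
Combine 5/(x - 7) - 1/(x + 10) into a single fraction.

Common denominator (x - 7)(x + 10). Numerator: 5(x + 10) - 1(x - 7) = (5x + 50) - (x - 7) = 4x + 57
Result: (4x + 57)/[(x - 7)(x + 10)]


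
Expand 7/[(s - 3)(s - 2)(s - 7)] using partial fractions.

Using cover-up method: α = -7/4, β = 7/5, γ = 7/20
Result: (-7/4)/(s - 3) + (7/5)/(s - 2) + (7/20)/(s - 7)


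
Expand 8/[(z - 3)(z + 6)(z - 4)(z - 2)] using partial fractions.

Using Heaviside cover-up: (-8/9)/(z - 3) - (1/90)/(z + 6) + (2/5)/(z - 4) + (1/2)/(z - 2)


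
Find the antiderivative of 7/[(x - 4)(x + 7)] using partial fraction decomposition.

Decompose: 7/[(x - 4)(x + 7)] = (7/11)/(x - 4) - (7/11)/(x + 7). Integrate each term: (7/11) ln|(x - 4)| - (7/11) ln|(x + 7)| + C


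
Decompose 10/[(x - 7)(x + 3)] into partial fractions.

10/(x - 7)(x + 3) = A/(x - 7) + B/(x + 3). A = 10/(7 + 3) = 1, B = 10/(-3 - 7) = -1
Result: 1/(x - 7) - 1/(x + 3)


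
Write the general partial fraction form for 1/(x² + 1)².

Repeated quadratic factor: (Px + Q)/(x² + 1) + (Rx + S)/(x² + 1)²


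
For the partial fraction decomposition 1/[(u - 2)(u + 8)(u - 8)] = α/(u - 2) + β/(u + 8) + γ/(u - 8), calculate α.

Cover-up at u = 2: α = 1/[(2 + 8)(2 - 8)] = 1/[(10)(-6)] = -1/60


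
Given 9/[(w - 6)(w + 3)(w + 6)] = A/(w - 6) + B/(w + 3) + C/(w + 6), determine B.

Cover-up at w = -3: B = 9/[(-3 - 6)(-3 + 6)] = 9/[(-9)(3)] = -9/27 = -1/3


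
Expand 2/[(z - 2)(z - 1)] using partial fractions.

2/(z - 2)(z - 1) = α/(z - 2) + β/(z - 1). α = 2/(2 - 1) = 2, β = 2/(1 - 2) = -2
Result: 2/(z - 2) - 2/(z - 1)


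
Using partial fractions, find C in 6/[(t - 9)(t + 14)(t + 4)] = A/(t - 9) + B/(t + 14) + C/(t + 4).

Cover-up at t = -4: C = 6/[(-4 - 9)(-4 + 14)] = 6/[(-13)(10)] = -6/130 = -3/65


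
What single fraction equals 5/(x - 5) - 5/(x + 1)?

Common denominator (x - 5)(x + 1). Numerator: 5(x + 1) - 5(x - 5) = (5x + 5) - (5x - 25) = 30
Result: (30)/[(x - 5)(x + 1)]


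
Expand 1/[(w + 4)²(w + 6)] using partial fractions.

Cover-up at w=-6: R = 1/(-6 + 4)² = 1/4. Cover-up at w=-4: Q = 1/(-4 + 6) = 1/2. Comparing w² coeff: P = -R = -1/4
Result: (-1/4)/(w + 4) + (1/2)/(w + 4)² + (1/4)/(w + 6)


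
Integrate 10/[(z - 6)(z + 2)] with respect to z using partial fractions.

Decompose: 10/[(z - 6)(z + 2)] = (5/4)/(z - 6) - (5/4)/(z + 2). Integrate each term: (5/4) ln|(z - 6)| - (5/4) ln|(z + 2)| + C


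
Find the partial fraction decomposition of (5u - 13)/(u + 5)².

(5u - 13) = α(u + 5) + β. At u = -5: β = 5·(-5) - 13 = -38. Coeff of u: α = 5
Result: 5/(u + 5) - 38/(u + 5)²


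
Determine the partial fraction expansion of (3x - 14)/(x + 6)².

(3x - 14) = A(x + 6) + B. At x = -6: B = 3·(-6) - 14 = -32. Coeff of x: A = 3
Result: 3/(x + 6) - 32/(x + 6)²


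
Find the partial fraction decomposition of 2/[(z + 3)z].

2/(z + 3)z = α/(z + 3) + β/z. α = 2/(-3 - 0) = -2/3, β = 2/(0 + 3) = 2/3
Result: (-2/3)/(z + 3) + (2/3)/z


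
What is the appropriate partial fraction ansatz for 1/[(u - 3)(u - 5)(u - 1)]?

Three distinct linear factors: P/(u - 3) + Q/(u - 5) + R/(u - 1)


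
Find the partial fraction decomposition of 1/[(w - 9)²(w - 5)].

Cover-up at w=5: C = 1/(5 - 9)² = 1/16. Cover-up at w=9: B = 1/(9 - 5) = 1/4. Comparing w² coeff: A = -C = -1/16
Result: (-1/16)/(w - 9) + (1/4)/(w - 9)² + (1/16)/(w - 5)


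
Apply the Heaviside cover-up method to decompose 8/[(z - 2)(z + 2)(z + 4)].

Cover (z - 2), z=2: α = 8/[(2 + 2)(2 + 4)] = 1/3. Cover (z + 2), z=-2: β = 8/[(-2 - 2)(-2 + 4)] = -1. Cover (z + 4), z=-4: γ = 8/[(-4 - 2)(-4 + 2)] = 2/3.
Result: (1/3)/(z - 2) - 1/(z + 2) + (2/3)/(z + 4)


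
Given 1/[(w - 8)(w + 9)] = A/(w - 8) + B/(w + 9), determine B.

Cover-up at w = -9: B = 1/(-9 - 8) = -1/17


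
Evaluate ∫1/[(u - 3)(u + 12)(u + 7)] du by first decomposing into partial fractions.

Cover-up: P = 1/150, Q = 1/75, R = -1/50. Decomposition: (1/150)/(u - 3) + (1/75)/(u + 12) - (1/50)/(u + 7). Integrate each term: (1/150) ln|(u - 3)| + (1/75) ln|(u + 12)| - (1/50) ln|(u + 7)| + C


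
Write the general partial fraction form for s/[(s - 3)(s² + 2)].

Linear + irreducible quadratic: A/(s - 3) + (Bs + C)/(s² + 2)


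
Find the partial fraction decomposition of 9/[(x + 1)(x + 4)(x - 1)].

Using cover-up method: P = -3/2, Q = 3/5, R = 9/10
Result: (-3/2)/(x + 1) + (3/5)/(x + 4) + (9/10)/(x - 1)


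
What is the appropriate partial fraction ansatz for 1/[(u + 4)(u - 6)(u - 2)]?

Three distinct linear factors: A/(u + 4) + B/(u - 6) + C/(u - 2)


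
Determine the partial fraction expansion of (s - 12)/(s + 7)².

(s - 12) = α(s + 7) + β. At s = -7: β = 1·(-7) - 12 = -19. Coeff of s: α = 1
Result: 1/(s + 7) - 19/(s + 7)²


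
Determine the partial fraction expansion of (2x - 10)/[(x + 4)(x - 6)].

At x=-4: A = (2·(-4) - 10)/(-4 - 6) = 9/5. At x=6: B = (2·6 - 10)/(6 + 4) = 1/5
Result: (9/5)/(x + 4) + (1/5)/(x - 6)


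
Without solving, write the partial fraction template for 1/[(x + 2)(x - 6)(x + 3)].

Three distinct linear factors: α/(x + 2) + β/(x - 6) + γ/(x + 3)


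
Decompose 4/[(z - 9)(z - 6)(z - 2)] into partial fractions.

Using cover-up method: A = 4/21, B = -1/3, C = 1/7
Result: (4/21)/(z - 9) - (1/3)/(z - 6) + (1/7)/(z - 2)


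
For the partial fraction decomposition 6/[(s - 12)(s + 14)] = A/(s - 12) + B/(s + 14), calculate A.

Cover-up at s = 12: A = 6/(12 + 14) = 6/26 = 3/13


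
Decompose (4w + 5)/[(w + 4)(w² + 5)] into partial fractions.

At w=-4: P = (4·(-4) + 5)/((-4)² + 5) = -11/21. Q = -P = 11/21, R = 4 - (-4)·P = 40/21
Result: (-11/21)/(w + 4) + ((11/21)w + 40/21)/(w² + 5)


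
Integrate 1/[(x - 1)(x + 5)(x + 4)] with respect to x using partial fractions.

Cover-up: A = 1/30, B = 1/6, C = -1/5. Decomposition: (1/30)/(x - 1) + (1/6)/(x + 5) - (1/5)/(x + 4). Integrate each term: (1/30) ln|(x - 1)| + (1/6) ln|(x + 5)| - (1/5) ln|(x + 4)| + C


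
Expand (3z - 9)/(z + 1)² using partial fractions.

(3z - 9) = P(z + 1) + Q. At z = -1: Q = 3·(-1) - 9 = -12. Coeff of z: P = 3
Result: 3/(z + 1) - 12/(z + 1)²


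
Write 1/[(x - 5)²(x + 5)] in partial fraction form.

Cover-up at x=-5: R = 1/(-5 - 5)² = 1/100. Cover-up at x=5: Q = 1/(5 + 5) = 1/10. Comparing x² coeff: P = -R = -1/100
Result: (-1/100)/(x - 5) + (1/10)/(x - 5)² + (1/100)/(x + 5)


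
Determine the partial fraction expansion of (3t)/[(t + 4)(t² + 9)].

At t=-4: P = (3·(-4) + 0)/((-4)² + 9) = -12/25. Q = -P = 12/25, R = 3 - (-4)·P = 27/25
Result: (-12/25)/(t + 4) + ((12/25)t + 27/25)/(t² + 9)


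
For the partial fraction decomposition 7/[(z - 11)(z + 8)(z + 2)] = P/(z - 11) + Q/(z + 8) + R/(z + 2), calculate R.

Cover-up at z = -2: R = 7/[(-2 - 11)(-2 + 8)] = 7/[(-13)(6)] = -7/78


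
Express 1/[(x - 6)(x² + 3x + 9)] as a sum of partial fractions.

Cover-up at x = 6: P = 1/(6² + 3·6 + 9) = 1/63. Then Q = -P = -1/63, R = -P·(3 + 6) = -1/7
Result: (1/63)/(x - 6) - ((1/63)x + 1/7)/(x² + 3x + 9)


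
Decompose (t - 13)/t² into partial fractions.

(t - 13) = Pt + Q. At t = 0: Q = 1·0 - 13 = -13. Coeff of t: P = 1
Result: 1/t - 13/t²


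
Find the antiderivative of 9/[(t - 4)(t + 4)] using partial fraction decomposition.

Decompose: 9/[(t - 4)(t + 4)] = (9/8)/(t - 4) - (9/8)/(t + 4). Integrate each term: (9/8) ln|(t - 4)| - (9/8) ln|(t + 4)| + C


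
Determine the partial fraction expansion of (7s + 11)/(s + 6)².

(7s + 11) = A(s + 6) + B. At s = -6: B = 7·(-6) + 11 = -31. Coeff of s: A = 7
Result: 7/(s + 6) - 31/(s + 6)²


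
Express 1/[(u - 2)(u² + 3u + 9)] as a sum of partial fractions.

Cover-up at u = 2: A = 1/(2² + 3·2 + 9) = 1/19. Then B = -A = -1/19, C = -A·(3 + 2) = -5/19
Result: (1/19)/(u - 2) - ((1/19)u + 5/19)/(u² + 3u + 9)


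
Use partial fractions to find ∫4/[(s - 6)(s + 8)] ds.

Decompose: 4/[(s - 6)(s + 8)] = (2/7)/(s - 6) - (2/7)/(s + 8). Integrate each term: (2/7) ln|(s - 6)| - (2/7) ln|(s + 8)| + C


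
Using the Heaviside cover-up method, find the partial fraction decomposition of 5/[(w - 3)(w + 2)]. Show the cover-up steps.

Cover (w - 3): set w=3, get P = 5/(3 + 2) = 1. Cover (w + 2): set w=-2, get Q = 5/(-2 - 3) = -1.
Result: 1/(w - 3) - 1/(w + 2)


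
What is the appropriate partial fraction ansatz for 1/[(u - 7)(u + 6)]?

Distinct linear factors: α/(u - 7) + β/(u + 6)


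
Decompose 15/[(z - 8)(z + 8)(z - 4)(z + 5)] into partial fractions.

Using Heaviside cover-up: (15/832)/(z - 8) - (5/192)/(z + 8) - (5/144)/(z - 4) + (5/117)/(z + 5)


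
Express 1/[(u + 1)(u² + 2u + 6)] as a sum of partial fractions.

Cover-up at u = -1: α = 1/((-1)² + 2·(-1) + 6) = 1/5. Then β = -α = -1/5, γ = -α·(2 - 1) = -1/5
Result: (1/5)/(u + 1) - ((1/5)u + 1/5)/(u² + 2u + 6)


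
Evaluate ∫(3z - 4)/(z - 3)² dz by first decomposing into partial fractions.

Decompose: α = 3, β = 3·3 - 4 = 5, so (3z - 4)/(z - 3)² = 3/(z - 3) + 5/(z - 3)². Integrate: ∫ α/(z - 3) dz = 3 ln|(z - 3)|; ∫ β/(z - 3)² dz = -5/(z - 3). Sum: 3 ln|(z - 3)| - 5/(z - 3) + C


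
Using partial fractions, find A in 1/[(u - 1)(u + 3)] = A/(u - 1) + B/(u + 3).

Cover-up at u = 1: A = 1/(1 + 3) = 1/4


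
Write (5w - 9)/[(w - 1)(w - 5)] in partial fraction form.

At w=1: P = (5·1 - 9)/(1 - 5) = 1. At w=5: Q = (5·5 - 9)/(5 - 1) = 4
Result: 1/(w - 1) + 4/(w - 5)


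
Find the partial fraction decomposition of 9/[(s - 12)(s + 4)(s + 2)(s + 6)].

Using Heaviside cover-up: (1/448)/(s - 12) + (9/64)/(s + 4) - (9/112)/(s + 2) - (1/16)/(s + 6)


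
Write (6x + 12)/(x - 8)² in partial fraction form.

(6x + 12) = α(x - 8) + β. At x = 8: β = 6·8 + 12 = 60. Coeff of x: α = 6
Result: 6/(x - 8) + 60/(x - 8)²


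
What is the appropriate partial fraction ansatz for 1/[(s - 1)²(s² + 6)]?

Repeated linear + quadratic: A/(s - 1) + B/(s - 1)² + (Cs + D)/(s² + 6)


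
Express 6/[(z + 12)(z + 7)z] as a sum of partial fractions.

Using cover-up method: A = 1/10, B = -6/35, C = 1/14
Result: (1/10)/(z + 12) - (6/35)/(z + 7) + (1/14)/z


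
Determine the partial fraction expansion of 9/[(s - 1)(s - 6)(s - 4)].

Using cover-up method: P = 3/5, Q = 9/10, R = -3/2
Result: (3/5)/(s - 1) + (9/10)/(s - 6) - (3/2)/(s - 4)


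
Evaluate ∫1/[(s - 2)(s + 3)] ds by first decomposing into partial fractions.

Decompose: 1/[(s - 2)(s + 3)] = (1/5)/(s - 2) - (1/5)/(s + 3). Integrate each term: (1/5) ln|(s - 2)| - (1/5) ln|(s + 3)| + C


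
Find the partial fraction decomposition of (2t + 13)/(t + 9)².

(2t + 13) = P(t + 9) + Q. At t = -9: Q = 2·(-9) + 13 = -5. Coeff of t: P = 2
Result: 2/(t + 9) - 5/(t + 9)²


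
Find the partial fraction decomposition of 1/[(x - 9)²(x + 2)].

Cover-up at x=-2: C = 1/(-2 - 9)² = 1/121. Cover-up at x=9: B = 1/(9 + 2) = 1/11. Comparing x² coeff: A = -C = -1/121
Result: (-1/121)/(x - 9) + (1/11)/(x - 9)² + (1/121)/(x + 2)


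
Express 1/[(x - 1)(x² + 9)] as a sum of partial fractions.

Cover-up at x = 1: A = 1/(1² + 9) = 1/10. Then B = -A = -1/10, C = -A·(0 + 1) = -1/10
Result: (1/10)/(x - 1) - ((1/10)x + 1/10)/(x² + 9)


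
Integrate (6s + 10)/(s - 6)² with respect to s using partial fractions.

Decompose: P = 6, Q = 6·6 + 10 = 46, so (6s + 10)/(s - 6)² = 6/(s - 6) + 46/(s - 6)². Integrate: ∫ P/(s - 6) ds = 6 ln|(s - 6)|; ∫ Q/(s - 6)² ds = -46/(s - 6). Sum: 6 ln|(s - 6)| - 46/(s - 6) + C


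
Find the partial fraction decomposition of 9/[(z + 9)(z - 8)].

9/(z + 9)(z - 8) = P/(z + 9) + Q/(z - 8). P = 9/(-9 - 8) = -9/17, Q = 9/(8 + 9) = 9/17
Result: (-9/17)/(z + 9) + (9/17)/(z - 8)


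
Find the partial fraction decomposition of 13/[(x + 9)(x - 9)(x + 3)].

Using cover-up method: α = 13/108, β = 13/216, γ = -13/72
Result: (13/108)/(x + 9) + (13/216)/(x - 9) - (13/72)/(x + 3)


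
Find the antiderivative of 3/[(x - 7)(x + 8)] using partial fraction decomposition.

Decompose: 3/[(x - 7)(x + 8)] = (1/5)/(x - 7) - (1/5)/(x + 8). Integrate each term: (1/5) ln|(x - 7)| - (1/5) ln|(x + 8)| + C


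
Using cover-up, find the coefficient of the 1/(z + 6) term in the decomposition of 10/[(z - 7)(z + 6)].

Cover (z + 6), set z=-6: 10/((z - 7) at z=-6) = 10/(-13) = -10/13


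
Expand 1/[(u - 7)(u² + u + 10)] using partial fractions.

Cover-up at u = 7: α = 1/(7² + 1·7 + 10) = 1/66. Then β = -α = -1/66, γ = -α·(1 + 7) = -4/33
Result: (1/66)/(u - 7) - ((1/66)u + 4/33)/(u² + u + 10)


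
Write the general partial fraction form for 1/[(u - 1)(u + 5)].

Distinct linear factors: α/(u - 1) + β/(u + 5)


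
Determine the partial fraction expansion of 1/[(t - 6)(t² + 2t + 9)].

Cover-up at t = 6: A = 1/(6² + 2·6 + 9) = 1/57. Then B = -A = -1/57, C = -A·(2 + 6) = -8/57
Result: (1/57)/(t - 6) - ((1/57)t + 8/57)/(t² + 2t + 9)


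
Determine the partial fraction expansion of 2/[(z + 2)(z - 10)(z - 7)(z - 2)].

Using Heaviside cover-up: (-1/216)/(z + 2) + (1/144)/(z - 10) - (2/135)/(z - 7) + (1/80)/(z - 2)


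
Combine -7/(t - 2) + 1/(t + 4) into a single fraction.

Common denominator (t - 2)(t + 4). Numerator: -7(t + 4) + 1(t - 2) = (-7t - 28) + (t - 2) = -6t - 30
Result: (-6t - 30)/[(t - 2)(t + 4)]


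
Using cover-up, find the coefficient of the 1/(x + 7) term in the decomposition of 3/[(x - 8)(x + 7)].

Cover (x + 7), set x=-7: 3/((x - 8) at x=-7) = 3/(-15) = -1/5


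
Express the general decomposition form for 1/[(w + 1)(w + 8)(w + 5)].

Three distinct linear factors: P/(w + 1) + Q/(w + 8) + R/(w + 5)


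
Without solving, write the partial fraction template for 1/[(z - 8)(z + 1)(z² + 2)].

Two linear + quadratic: P/(z - 8) + Q/(z + 1) + (Rz + S)/(z² + 2)


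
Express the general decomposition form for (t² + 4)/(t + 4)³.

Repeated linear factor (power 3): α/(t + 4) + β/(t + 4)² + γ/(t + 4)³


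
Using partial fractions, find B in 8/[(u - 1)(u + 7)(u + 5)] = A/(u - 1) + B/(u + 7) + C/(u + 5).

Cover-up at u = -7: B = 8/[(-7 - 1)(-7 + 5)] = 8/[(-8)(-2)] = 8/16 = 1/2


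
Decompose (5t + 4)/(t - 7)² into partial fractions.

(5t + 4) = A(t - 7) + B. At t = 7: B = 5·7 + 4 = 39. Coeff of t: A = 5
Result: 5/(t - 7) + 39/(t - 7)²


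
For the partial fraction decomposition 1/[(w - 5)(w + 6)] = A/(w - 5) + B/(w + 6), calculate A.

Cover-up at w = 5: A = 1/(5 + 6) = 1/11


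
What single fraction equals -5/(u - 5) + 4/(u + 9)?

Common denominator (u - 5)(u + 9). Numerator: -5(u + 9) + 4(u - 5) = (-5u - 45) + (4u - 20) = -u - 65
Result: (-u - 65)/[(u - 5)(u + 9)]


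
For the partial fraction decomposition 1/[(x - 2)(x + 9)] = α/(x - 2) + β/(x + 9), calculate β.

Cover-up at x = -9: β = 1/(-9 - 2) = -1/11


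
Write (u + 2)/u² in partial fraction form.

(u + 2) = Au + B. At u = 0: B = 1·0 + 2 = 2. Coeff of u: A = 1
Result: 1/u + 2/u²


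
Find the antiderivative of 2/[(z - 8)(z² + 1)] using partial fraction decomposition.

Cover-up at z=8: A = 2/(8²+1) = 2/65. Coeff matching: B = -2/65, C = -16/65. Decomposition: (2/65)/(z - 8) - ((2/65)z + 16/65)/(z² + 1). Integrate: linear → ln, quadratic → (1/2)ln + arctan: (2/65) ln|(z - 8)| - (1/65) ln(z² + 1) - (16/65) arctan(z) + C


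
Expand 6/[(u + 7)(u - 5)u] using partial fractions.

Using cover-up method: P = 1/14, Q = 1/10, R = -6/35
Result: (1/14)/(u + 7) + (1/10)/(u - 5) - (6/35)/u


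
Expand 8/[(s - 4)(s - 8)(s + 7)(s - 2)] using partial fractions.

Using Heaviside cover-up: (-1/11)/(s - 4) + (1/45)/(s - 8) - (8/1485)/(s + 7) + (2/27)/(s - 2)


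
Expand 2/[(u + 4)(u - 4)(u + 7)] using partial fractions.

Using cover-up method: P = -1/12, Q = 1/44, R = 2/33
Result: (-1/12)/(u + 4) + (1/44)/(u - 4) + (2/33)/(u + 7)


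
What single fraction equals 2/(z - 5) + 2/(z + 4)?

Common denominator (z - 5)(z + 4). Numerator: 2(z + 4) + 2(z - 5) = (2z + 8) + (2z - 10) = 4z - 2
Result: (4z - 2)/[(z - 5)(z + 4)]


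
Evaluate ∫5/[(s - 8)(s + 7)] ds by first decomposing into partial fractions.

Decompose: 5/[(s - 8)(s + 7)] = (1/3)/(s - 8) - (1/3)/(s + 7). Integrate each term: (1/3) ln|(s - 8)| - (1/3) ln|(s + 7)| + C


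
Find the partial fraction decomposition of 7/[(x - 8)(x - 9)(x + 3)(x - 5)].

Using Heaviside cover-up: (-7/33)/(x - 8) + (7/48)/(x - 9) - (7/1056)/(x + 3) + (7/96)/(x - 5)


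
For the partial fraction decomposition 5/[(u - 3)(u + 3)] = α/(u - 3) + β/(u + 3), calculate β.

Cover-up at u = -3: β = 5/(-3 - 3) = -5/6


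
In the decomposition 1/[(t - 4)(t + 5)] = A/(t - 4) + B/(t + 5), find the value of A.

Cover-up at t = 4: A = 1/(4 + 5) = 1/9


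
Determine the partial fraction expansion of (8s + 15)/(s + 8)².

(8s + 15) = A(s + 8) + B. At s = -8: B = 8·(-8) + 15 = -49. Coeff of s: A = 8
Result: 8/(s + 8) - 49/(s + 8)²


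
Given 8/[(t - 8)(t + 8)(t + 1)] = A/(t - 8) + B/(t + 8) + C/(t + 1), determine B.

Cover-up at t = -8: B = 8/[(-8 - 8)(-8 + 1)] = 8/[(-16)(-7)] = 8/112 = 1/14


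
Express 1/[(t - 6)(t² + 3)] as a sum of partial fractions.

Cover-up at t = 6: α = 1/(6² + 3) = 1/39. Then β = -α = -1/39, γ = -α·(0 + 6) = -2/13
Result: (1/39)/(t - 6) - ((1/39)t + 2/13)/(t² + 3)


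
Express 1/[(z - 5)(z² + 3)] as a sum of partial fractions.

Cover-up at z = 5: α = 1/(5² + 3) = 1/28. Then β = -α = -1/28, γ = -α·(0 + 5) = -5/28
Result: (1/28)/(z - 5) - ((1/28)z + 5/28)/(z² + 3)


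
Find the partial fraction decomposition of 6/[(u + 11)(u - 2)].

6/(u + 11)(u - 2) = P/(u + 11) + Q/(u - 2). P = 6/(-11 - 2) = -6/13, Q = 6/(2 + 11) = 6/13
Result: (-6/13)/(u + 11) + (6/13)/(u - 2)


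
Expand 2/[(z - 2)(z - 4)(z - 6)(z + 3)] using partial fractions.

Using Heaviside cover-up: (1/20)/(z - 2) - (1/14)/(z - 4) + (1/36)/(z - 6) - (2/315)/(z + 3)


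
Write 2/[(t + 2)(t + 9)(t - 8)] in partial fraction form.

Using cover-up method: A = -1/35, B = 2/119, C = 1/85
Result: (-1/35)/(t + 2) + (2/119)/(t + 9) + (1/85)/(t - 8)


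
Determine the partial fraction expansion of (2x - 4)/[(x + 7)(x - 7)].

At x=-7: α = (2·(-7) - 4)/(-7 - 7) = 9/7. At x=7: β = (2·7 - 4)/(7 + 7) = 5/7
Result: (9/7)/(x + 7) + (5/7)/(x - 7)


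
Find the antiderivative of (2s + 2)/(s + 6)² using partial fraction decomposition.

Decompose: A = 2, B = 2·(-6) + 2 = -10, so (2s + 2)/(s + 6)² = 2/(s + 6) - 10/(s + 6)². Integrate: ∫ A/(s + 6) ds = 2 ln|(s + 6)|; ∫ B/(s + 6)² ds = 10/(s + 6). Sum: 2 ln|(s + 6)| + 10/(s + 6) + C


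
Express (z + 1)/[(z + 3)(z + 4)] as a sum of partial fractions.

At z=-3: α = (1·(-3) + 1)/(-3 + 4) = -2. At z=-4: β = (1·(-4) + 1)/(-4 + 3) = 3
Result: -2/(z + 3) + 3/(z + 4)


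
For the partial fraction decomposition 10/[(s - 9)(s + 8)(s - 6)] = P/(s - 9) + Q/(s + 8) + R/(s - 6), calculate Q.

Cover-up at s = -8: Q = 10/[(-8 - 9)(-8 - 6)] = 10/[(-17)(-14)] = 10/238 = 5/119


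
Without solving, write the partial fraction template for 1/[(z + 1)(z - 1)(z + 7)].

Three distinct linear factors: α/(z + 1) + β/(z - 1) + γ/(z + 7)


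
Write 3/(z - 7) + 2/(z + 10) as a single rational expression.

Common denominator (z - 7)(z + 10). Numerator: 3(z + 10) + 2(z - 7) = (3z + 30) + (2z - 14) = 5z + 16
Result: (5z + 16)/[(z - 7)(z + 10)]


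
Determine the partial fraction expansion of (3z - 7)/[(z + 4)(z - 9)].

At z=-4: α = (3·(-4) - 7)/(-4 - 9) = 19/13. At z=9: β = (3·9 - 7)/(9 + 4) = 20/13
Result: (19/13)/(z + 4) + (20/13)/(z - 9)


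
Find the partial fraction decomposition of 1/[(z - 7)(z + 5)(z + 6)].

Using cover-up method: A = 1/156, B = -1/12, C = 1/13
Result: (1/156)/(z - 7) - (1/12)/(z + 5) + (1/13)/(z + 6)


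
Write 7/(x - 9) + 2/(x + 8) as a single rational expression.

Common denominator (x - 9)(x + 8). Numerator: 7(x + 8) + 2(x - 9) = (7x + 56) + (2x - 18) = 9x + 38
Result: (9x + 38)/[(x - 9)(x + 8)]


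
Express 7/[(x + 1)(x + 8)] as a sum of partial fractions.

7/(x + 1)(x + 8) = α/(x + 1) + β/(x + 8). α = 7/(-1 + 8) = 1, β = 7/(-8 + 1) = -1
Result: 1/(x + 1) - 1/(x + 8)


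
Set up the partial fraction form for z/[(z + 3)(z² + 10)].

Linear + irreducible quadratic: A/(z + 3) + (Bz + C)/(z² + 10)


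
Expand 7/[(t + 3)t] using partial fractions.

7/(t + 3)t = α/(t + 3) + β/t. α = 7/(-3 - 0) = -7/3, β = 7/(0 + 3) = 7/3
Result: (-7/3)/(t + 3) + (7/3)/t


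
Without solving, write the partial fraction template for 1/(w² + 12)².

Repeated quadratic factor: (αw + β)/(w² + 12) + (γw + δ)/(w² + 12)²


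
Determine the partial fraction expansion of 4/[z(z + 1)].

4/z(z + 1) = A/z + B/(z + 1). A = 4/(0 + 1) = 4, B = 4/(-1 - 0) = -4
Result: 4/z - 4/(z + 1)


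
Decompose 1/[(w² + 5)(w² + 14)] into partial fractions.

Coefficient matching gives α = γ = 0, β = 1/(14-5) = 1/9, δ = -β = -1/9
Result: (1/9)/(w² + 5) - (1/9)/(w² + 14)


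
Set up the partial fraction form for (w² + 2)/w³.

Repeated linear factor (power 3): P/w + Q/w² + R/w³


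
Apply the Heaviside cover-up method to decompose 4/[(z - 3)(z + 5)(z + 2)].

Cover (z - 3), z=3: P = 4/[(3 + 5)(3 + 2)] = 1/10. Cover (z + 5), z=-5: Q = 4/[(-5 - 3)(-5 + 2)] = 1/6. Cover (z + 2), z=-2: R = 4/[(-2 - 3)(-2 + 5)] = -4/15.
Result: (1/10)/(z - 3) + (1/6)/(z + 5) - (4/15)/(z + 2)


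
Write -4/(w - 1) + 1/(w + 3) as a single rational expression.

Common denominator (w - 1)(w + 3). Numerator: -4(w + 3) + 1(w - 1) = (-4w - 12) + (w - 1) = -3w - 13
Result: (-3w - 13)/[(w - 1)(w + 3)]


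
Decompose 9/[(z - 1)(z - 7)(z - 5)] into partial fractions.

Using cover-up method: P = 3/8, Q = 3/4, R = -9/8
Result: (3/8)/(z - 1) + (3/4)/(z - 7) - (9/8)/(z - 5)


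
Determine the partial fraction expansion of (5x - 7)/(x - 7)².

(5x - 7) = α(x - 7) + β. At x = 7: β = 5·7 - 7 = 28. Coeff of x: α = 5
Result: 5/(x - 7) + 28/(x - 7)²


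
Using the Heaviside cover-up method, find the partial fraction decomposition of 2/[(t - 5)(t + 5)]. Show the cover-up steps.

Cover (t - 5): set t=5, get α = 2/(5 + 5) = 1/5. Cover (t + 5): set t=-5, get β = 2/(-5 - 5) = -1/5.
Result: (1/5)/(t - 5) - (1/5)/(t + 5)


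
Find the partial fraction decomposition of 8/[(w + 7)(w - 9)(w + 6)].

Using cover-up method: P = 1/2, Q = 1/30, R = -8/15
Result: (1/2)/(w + 7) + (1/30)/(w - 9) - (8/15)/(w + 6)


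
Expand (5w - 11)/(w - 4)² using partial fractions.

(5w - 11) = P(w - 4) + Q. At w = 4: Q = 5·4 - 11 = 9. Coeff of w: P = 5
Result: 5/(w - 4) + 9/(w - 4)²


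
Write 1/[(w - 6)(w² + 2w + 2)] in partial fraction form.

Cover-up at w = 6: P = 1/(6² + 2·6 + 2) = 1/50. Then Q = -P = -1/50, R = -P·(2 + 6) = -4/25
Result: (1/50)/(w - 6) - ((1/50)w + 4/25)/(w² + 2w + 2)


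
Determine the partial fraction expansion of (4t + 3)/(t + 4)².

(4t + 3) = A(t + 4) + B. At t = -4: B = 4·(-4) + 3 = -13. Coeff of t: A = 4
Result: 4/(t + 4) - 13/(t + 4)²


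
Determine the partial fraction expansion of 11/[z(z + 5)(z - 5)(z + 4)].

Using Heaviside cover-up: (-11/100)/z - (11/50)/(z + 5) + (11/450)/(z - 5) + (11/36)/(z + 4)


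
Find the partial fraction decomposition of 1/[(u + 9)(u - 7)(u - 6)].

Using cover-up method: α = 1/240, β = 1/16, γ = -1/15
Result: (1/240)/(u + 9) + (1/16)/(u - 7) - (1/15)/(u - 6)


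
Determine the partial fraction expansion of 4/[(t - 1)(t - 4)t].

Using cover-up method: P = -4/3, Q = 1/3, R = 1
Result: (-4/3)/(t - 1) + (1/3)/(t - 4) + 1/t


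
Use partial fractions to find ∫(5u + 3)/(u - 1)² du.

Decompose: α = 5, β = 5·1 + 3 = 8, so (5u + 3)/(u - 1)² = 5/(u - 1) + 8/(u - 1)². Integrate: ∫ α/(u - 1) du = 5 ln|(u - 1)|; ∫ β/(u - 1)² du = -8/(u - 1). Sum: 5 ln|(u - 1)| - 8/(u - 1) + C


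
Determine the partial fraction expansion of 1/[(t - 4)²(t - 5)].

Cover-up at t=5: R = 1/(5 - 4)² = 1. Cover-up at t=4: Q = 1/(4 - 5) = -1. Comparing t² coeff: P = -R = -1
Result: -1/(t - 4) - 1/(t - 4)² + 1/(t - 5)


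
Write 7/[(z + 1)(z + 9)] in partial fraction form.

7/(z + 1)(z + 9) = α/(z + 1) + β/(z + 9). α = 7/(-1 + 9) = 7/8, β = 7/(-9 + 1) = -7/8
Result: (7/8)/(z + 1) - (7/8)/(z + 9)


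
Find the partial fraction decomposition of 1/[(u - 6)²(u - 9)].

Cover-up at u=9: R = 1/(9 - 6)² = 1/9. Cover-up at u=6: Q = 1/(6 - 9) = -1/3. Comparing u² coeff: P = -R = -1/9
Result: (-1/9)/(u - 6) - (1/3)/(u - 6)² + (1/9)/(u - 9)


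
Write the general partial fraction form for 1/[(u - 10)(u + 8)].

Distinct linear factors: A/(u - 10) + B/(u + 8)


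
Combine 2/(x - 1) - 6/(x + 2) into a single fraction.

Common denominator (x - 1)(x + 2). Numerator: 2(x + 2) - 6(x - 1) = (2x + 4) - (6x - 6) = -4x + 10
Result: (-4x + 10)/[(x - 1)(x + 2)]


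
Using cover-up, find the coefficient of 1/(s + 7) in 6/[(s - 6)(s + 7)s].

Cover (s + 7), set s=-7: 6/[(-7 - 6)(-7 - 0)] = 6/91


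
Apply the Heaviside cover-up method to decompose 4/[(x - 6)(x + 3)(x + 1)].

Cover (x - 6), x=6: P = 4/[(6 + 3)(6 + 1)] = 4/63. Cover (x + 3), x=-3: Q = 4/[(-3 - 6)(-3 + 1)] = 2/9. Cover (x + 1), x=-1: R = 4/[(-1 - 6)(-1 + 3)] = -2/7.
Result: (4/63)/(x - 6) + (2/9)/(x + 3) - (2/7)/(x + 1)


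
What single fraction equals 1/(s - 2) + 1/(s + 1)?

Common denominator (s - 2)(s + 1). Numerator: 1(s + 1) + 1(s - 2) = (s + 1) + (s - 2) = 2s - 1
Result: (2s - 1)/[(s - 2)(s + 1)]


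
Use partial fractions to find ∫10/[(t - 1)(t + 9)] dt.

Decompose: 10/[(t - 1)(t + 9)] = 1/(t - 1) - 1/(t + 9). Integrate each term: ln|(t - 1)| - ln|(t + 9)| + C


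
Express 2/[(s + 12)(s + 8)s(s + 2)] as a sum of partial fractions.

Using Heaviside cover-up: (-1/240)/(s + 12) + (1/96)/(s + 8) + (1/96)/s - (1/60)/(s + 2)


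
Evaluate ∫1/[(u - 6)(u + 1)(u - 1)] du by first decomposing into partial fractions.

Cover-up: A = 1/35, B = 1/14, C = -1/10. Decomposition: (1/35)/(u - 6) + (1/14)/(u + 1) - (1/10)/(u - 1). Integrate each term: (1/35) ln|(u - 6)| + (1/14) ln|(u + 1)| - (1/10) ln|(u - 1)| + C


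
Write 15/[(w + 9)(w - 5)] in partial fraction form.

15/(w + 9)(w - 5) = α/(w + 9) + β/(w - 5). α = 15/(-9 - 5) = -15/14, β = 15/(5 + 9) = 15/14
Result: (-15/14)/(w + 9) + (15/14)/(w - 5)


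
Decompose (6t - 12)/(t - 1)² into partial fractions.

(6t - 12) = A(t - 1) + B. At t = 1: B = 6·1 - 12 = -6. Coeff of t: A = 6
Result: 6/(t - 1) - 6/(t - 1)²


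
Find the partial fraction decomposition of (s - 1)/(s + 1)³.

(s - 1) = α(s + 1)² + β(s + 1) + γ. At s = -1: γ = 1·(-1) - 1 = -2. Coefficients: α = 0, β = 1
Result: 1/(s + 1)² - 2/(s + 1)³


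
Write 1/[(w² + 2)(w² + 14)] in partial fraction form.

Coefficient matching gives P = R = 0, Q = 1/(14-2) = 1/12, S = -Q = -1/12
Result: (1/12)/(w² + 2) - (1/12)/(w² + 14)


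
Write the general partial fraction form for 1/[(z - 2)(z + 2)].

Distinct linear factors: α/(z - 2) + β/(z + 2)


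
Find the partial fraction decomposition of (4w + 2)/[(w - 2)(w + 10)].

At w=2: P = (4·2 + 2)/(2 + 10) = 5/6. At w=-10: Q = (4·(-10) + 2)/(-10 - 2) = 19/6
Result: (5/6)/(w - 2) + (19/6)/(w + 10)


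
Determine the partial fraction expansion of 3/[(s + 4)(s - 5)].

3/(s + 4)(s - 5) = α/(s + 4) + β/(s - 5). α = 3/(-4 - 5) = -1/3, β = 3/(5 + 4) = 1/3
Result: (-1/3)/(s + 4) + (1/3)/(s - 5)


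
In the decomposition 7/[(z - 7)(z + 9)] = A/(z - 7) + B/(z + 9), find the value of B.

Cover-up at z = -9: B = 7/(-9 - 7) = -7/16


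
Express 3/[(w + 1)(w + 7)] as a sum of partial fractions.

3/(w + 1)(w + 7) = α/(w + 1) + β/(w + 7). α = 3/(-1 + 7) = 1/2, β = 3/(-7 + 1) = -1/2
Result: (1/2)/(w + 1) - (1/2)/(w + 7)


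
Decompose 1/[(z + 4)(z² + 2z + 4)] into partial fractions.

Cover-up at z = -4: A = 1/((-4)² + 2·(-4) + 4) = 1/12. Then B = -A = -1/12, C = -A·(2 - 4) = 1/6
Result: (1/12)/(z + 4) - ((1/12)z - 1/6)/(z² + 2z + 4)


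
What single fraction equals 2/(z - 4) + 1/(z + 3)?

Common denominator (z - 4)(z + 3). Numerator: 2(z + 3) + 1(z - 4) = (2z + 6) + (z - 4) = 3z + 2
Result: (3z + 2)/[(z - 4)(z + 3)]


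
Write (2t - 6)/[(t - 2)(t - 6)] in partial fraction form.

At t=2: α = (2·2 - 6)/(2 - 6) = 1/2. At t=6: β = (2·6 - 6)/(6 - 2) = 3/2
Result: (1/2)/(t - 2) + (3/2)/(t - 6)


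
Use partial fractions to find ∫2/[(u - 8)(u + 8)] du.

Decompose: 2/[(u - 8)(u + 8)] = (1/8)/(u - 8) - (1/8)/(u + 8). Integrate each term: (1/8) ln|(u - 8)| - (1/8) ln|(u + 8)| + C


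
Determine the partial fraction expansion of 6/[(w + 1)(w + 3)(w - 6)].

Using cover-up method: P = -3/7, Q = 1/3, R = 2/21
Result: (-3/7)/(w + 1) + (1/3)/(w + 3) + (2/21)/(w - 6)


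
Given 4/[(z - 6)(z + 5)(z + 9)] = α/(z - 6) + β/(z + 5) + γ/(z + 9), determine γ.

Cover-up at z = -9: γ = 4/[(-9 - 6)(-9 + 5)] = 4/[(-15)(-4)] = 4/60 = 1/15


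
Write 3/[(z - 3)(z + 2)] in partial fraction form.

3/(z - 3)(z + 2) = P/(z - 3) + Q/(z + 2). P = 3/(3 + 2) = 3/5, Q = 3/(-2 - 3) = -3/5
Result: (3/5)/(z - 3) - (3/5)/(z + 2)


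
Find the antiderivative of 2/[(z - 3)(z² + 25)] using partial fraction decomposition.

Cover-up at z=3: α = 2/(3²+25) = 1/17. Coeff matching: β = -1/17, γ = -3/17. Decomposition: (1/17)/(z - 3) - ((1/17)z + 3/17)/(z² + 25). Integrate: linear → ln, quadratic → (1/2)ln + arctan: (1/17) ln|(z - 3)| - (1/34) ln(z² + 25) - (3/85) arctan(z/5) + C


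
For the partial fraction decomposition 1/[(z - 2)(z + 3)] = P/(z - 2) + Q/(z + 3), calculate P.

Cover-up at z = 2: P = 1/(2 + 3) = 1/5


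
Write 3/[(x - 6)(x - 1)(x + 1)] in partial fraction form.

Using cover-up method: P = 3/35, Q = -3/10, R = 3/14
Result: (3/35)/(x - 6) - (3/10)/(x - 1) + (3/14)/(x + 1)


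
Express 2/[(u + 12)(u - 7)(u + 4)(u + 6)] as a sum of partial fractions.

Using Heaviside cover-up: (-1/456)/(u + 12) + (2/2717)/(u - 7) - (1/88)/(u + 4) + (1/78)/(u + 6)


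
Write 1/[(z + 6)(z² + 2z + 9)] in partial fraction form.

Cover-up at z = -6: P = 1/((-6)² + 2·(-6) + 9) = 1/33. Then Q = -P = -1/33, R = -P·(2 - 6) = 4/33
Result: (1/33)/(z + 6) - ((1/33)z - 4/33)/(z² + 2z + 9)


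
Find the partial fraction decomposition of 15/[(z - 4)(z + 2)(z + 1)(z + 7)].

Using Heaviside cover-up: (1/22)/(z - 4) + (1/2)/(z + 2) - (1/2)/(z + 1) - (1/22)/(z + 7)


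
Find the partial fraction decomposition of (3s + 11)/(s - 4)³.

(3s + 11) = A(s - 4)² + B(s - 4) + C. At s = 4: C = 3·4 + 11 = 23. Coefficients: A = 0, B = 3
Result: 3/(s - 4)² + 23/(s - 4)³


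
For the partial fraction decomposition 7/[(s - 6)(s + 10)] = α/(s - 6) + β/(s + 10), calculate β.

Cover-up at s = -10: β = 7/(-10 - 6) = -7/16


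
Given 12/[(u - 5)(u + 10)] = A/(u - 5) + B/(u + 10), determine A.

Cover-up at u = 5: A = 12/(5 + 10) = 12/15 = 4/5


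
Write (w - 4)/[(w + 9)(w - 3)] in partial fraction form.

At w=-9: α = (1·(-9) - 4)/(-9 - 3) = 13/12. At w=3: β = (1·3 - 4)/(3 + 9) = -1/12
Result: (13/12)/(w + 9) - (1/12)/(w - 3)


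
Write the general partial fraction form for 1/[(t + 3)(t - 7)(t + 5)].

Three distinct linear factors: A/(t + 3) + B/(t - 7) + C/(t + 5)


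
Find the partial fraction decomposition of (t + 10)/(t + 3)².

(t + 10) = P(t + 3) + Q. At t = -3: Q = 1·(-3) + 10 = 7. Coeff of t: P = 1
Result: 1/(t + 3) + 7/(t + 3)²


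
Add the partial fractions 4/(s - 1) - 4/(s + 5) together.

Common denominator (s - 1)(s + 5). Numerator: 4(s + 5) - 4(s - 1) = (4s + 20) - (4s - 4) = 24
Result: (24)/[(s - 1)(s + 5)]


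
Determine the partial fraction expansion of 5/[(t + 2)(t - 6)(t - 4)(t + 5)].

Using Heaviside cover-up: (5/144)/(t + 2) + (5/176)/(t - 6) - (5/108)/(t - 4) - (5/297)/(t + 5)


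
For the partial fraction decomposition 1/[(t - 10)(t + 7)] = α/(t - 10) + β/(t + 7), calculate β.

Cover-up at t = -7: β = 1/(-7 - 10) = -1/17


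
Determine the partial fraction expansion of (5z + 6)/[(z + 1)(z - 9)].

At z=-1: P = (5·(-1) + 6)/(-1 - 9) = -1/10. At z=9: Q = (5·9 + 6)/(9 + 1) = 51/10
Result: (-1/10)/(z + 1) + (51/10)/(z - 9)


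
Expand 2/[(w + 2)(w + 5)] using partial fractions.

2/(w + 2)(w + 5) = A/(w + 2) + B/(w + 5). A = 2/(-2 + 5) = 2/3, B = 2/(-5 + 2) = -2/3
Result: (2/3)/(w + 2) - (2/3)/(w + 5)


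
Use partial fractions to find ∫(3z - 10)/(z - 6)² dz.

Decompose: α = 3, β = 3·6 - 10 = 8, so (3z - 10)/(z - 6)² = 3/(z - 6) + 8/(z - 6)². Integrate: ∫ α/(z - 6) dz = 3 ln|(z - 6)|; ∫ β/(z - 6)² dz = -8/(z - 6). Sum: 3 ln|(z - 6)| - 8/(z - 6) + C


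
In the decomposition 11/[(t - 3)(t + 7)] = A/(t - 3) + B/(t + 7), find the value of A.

Cover-up at t = 3: A = 11/(3 + 7) = 11/10


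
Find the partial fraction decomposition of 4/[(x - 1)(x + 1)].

4/(x - 1)(x + 1) = P/(x - 1) + Q/(x + 1). P = 4/(1 + 1) = 2, Q = 4/(-1 - 1) = -2
Result: 2/(x - 1) - 2/(x + 1)


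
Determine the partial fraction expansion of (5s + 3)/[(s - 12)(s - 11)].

At s=12: P = (5·12 + 3)/(12 - 11) = 63. At s=11: Q = (5·11 + 3)/(11 - 12) = -58
Result: 63/(s - 12) - 58/(s - 11)


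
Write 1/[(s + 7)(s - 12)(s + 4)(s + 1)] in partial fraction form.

Using Heaviside cover-up: (-1/342)/(s + 7) + (1/3952)/(s - 12) + (1/144)/(s + 4) - (1/234)/(s + 1)


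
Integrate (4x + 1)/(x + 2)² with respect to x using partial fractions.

Decompose: P = 4, Q = 4·(-2) + 1 = -7, so (4x + 1)/(x + 2)² = 4/(x + 2) - 7/(x + 2)². Integrate: ∫ P/(x + 2) dx = 4 ln|(x + 2)|; ∫ Q/(x + 2)² dx = 7/(x + 2). Sum: 4 ln|(x + 2)| + 7/(x + 2) + C


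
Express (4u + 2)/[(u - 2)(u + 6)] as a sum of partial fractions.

At u=2: P = (4·2 + 2)/(2 + 6) = 5/4. At u=-6: Q = (4·(-6) + 2)/(-6 - 2) = 11/4
Result: (5/4)/(u - 2) + (11/4)/(u + 6)


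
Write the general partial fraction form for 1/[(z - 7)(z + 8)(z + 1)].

Three distinct linear factors: A/(z - 7) + B/(z + 8) + C/(z + 1)


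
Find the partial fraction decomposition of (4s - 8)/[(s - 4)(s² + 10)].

At s=4: P = (4·4 - 8)/(4² + 10) = 4/13. Q = -P = -4/13, R = 4 - 4·P = 36/13
Result: (4/13)/(s - 4) - ((4/13)s - 36/13)/(s² + 10)


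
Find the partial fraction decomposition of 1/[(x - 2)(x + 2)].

1/(x - 2)(x + 2) = P/(x - 2) + Q/(x + 2). P = 1/(2 + 2) = 1/4, Q = 1/(-2 - 2) = -1/4
Result: (1/4)/(x - 2) - (1/4)/(x + 2)


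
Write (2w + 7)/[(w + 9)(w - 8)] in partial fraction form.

At w=-9: P = (2·(-9) + 7)/(-9 - 8) = 11/17. At w=8: Q = (2·8 + 7)/(8 + 9) = 23/17
Result: (11/17)/(w + 9) + (23/17)/(w - 8)


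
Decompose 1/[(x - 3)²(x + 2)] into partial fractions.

Cover-up at x=-2: γ = 1/(-2 - 3)² = 1/25. Cover-up at x=3: β = 1/(3 + 2) = 1/5. Comparing x² coeff: α = -γ = -1/25
Result: (-1/25)/(x - 3) + (1/5)/(x - 3)² + (1/25)/(x + 2)


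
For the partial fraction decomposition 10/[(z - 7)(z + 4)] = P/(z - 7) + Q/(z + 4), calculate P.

Cover-up at z = 7: P = 10/(7 + 4) = 10/11


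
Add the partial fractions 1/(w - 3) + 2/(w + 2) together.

Common denominator (w - 3)(w + 2). Numerator: 1(w + 2) + 2(w - 3) = (w + 2) + (2w - 6) = 3w - 4
Result: (3w - 4)/[(w - 3)(w + 2)]


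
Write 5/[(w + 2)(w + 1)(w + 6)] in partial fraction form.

Using cover-up method: P = -5/4, Q = 1, R = 1/4
Result: (-5/4)/(w + 2) + 1/(w + 1) + (1/4)/(w + 6)


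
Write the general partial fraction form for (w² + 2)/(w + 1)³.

Repeated linear factor (power 3): A/(w + 1) + B/(w + 1)² + C/(w + 1)³


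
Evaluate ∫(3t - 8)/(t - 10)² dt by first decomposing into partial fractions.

Decompose: A = 3, B = 3·10 - 8 = 22, so (3t - 8)/(t - 10)² = 3/(t - 10) + 22/(t - 10)². Integrate: ∫ A/(t - 10) dt = 3 ln|(t - 10)|; ∫ B/(t - 10)² dt = -22/(t - 10). Sum: 3 ln|(t - 10)| - 22/(t - 10) + C


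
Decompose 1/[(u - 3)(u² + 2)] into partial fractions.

Cover-up at u = 3: P = 1/(3² + 2) = 1/11. Then Q = -P = -1/11, R = -P·(0 + 3) = -3/11
Result: (1/11)/(u - 3) - ((1/11)u + 3/11)/(u² + 2)


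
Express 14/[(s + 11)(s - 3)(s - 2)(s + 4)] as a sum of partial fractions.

Using Heaviside cover-up: (-1/91)/(s + 11) + (1/7)/(s - 3) - (7/39)/(s - 2) + (1/21)/(s + 4)
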